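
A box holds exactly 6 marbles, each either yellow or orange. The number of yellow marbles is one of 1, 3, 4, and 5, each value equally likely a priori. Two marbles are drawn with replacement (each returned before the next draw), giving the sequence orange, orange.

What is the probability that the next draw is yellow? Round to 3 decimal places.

Under each hypothesis, the probability of the observed sequence is: P(data | r = 1) = (5/6)(5/6) = 25/36; P(data | r = 3) = (3/6)(3/6) = 1/4; P(data | r = 4) = (2/6)(2/6) = 1/9; P(data | r = 5) = (1/6)(1/6) = 1/36.
Weighting by the prior gives 1/4 · 25/36 = 25/144, 1/4 · 1/4 = 1/16, 1/4 · 1/9 = 1/36, 1/4 · 1/36 = 1/144; these sum to 13/48.
The posterior is then P(r = 1 | data) = 25/39, P(r = 3 | data) = 3/13, P(r = 4 | data) = 4/39, P(r = 5 | data) = 1/39.
The predictive probability is P(yellow next | data) = (1/6)(25/39) + (1/2)(3/13) + (2/3)(4/39) + (5/6)(1/39) = 73/234.

0.312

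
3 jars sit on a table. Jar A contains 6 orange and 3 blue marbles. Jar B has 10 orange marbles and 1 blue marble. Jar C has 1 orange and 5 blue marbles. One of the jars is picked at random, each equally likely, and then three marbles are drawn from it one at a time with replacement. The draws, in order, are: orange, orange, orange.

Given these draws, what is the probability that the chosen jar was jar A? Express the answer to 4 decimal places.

For each hypothesis, P(data | H) works out to: P(data | jar A) = (6/9)(6/9)(6/9) = 0.2963; P(data | jar B) = (10/11)(10/11)(10/11) = 0.75131; P(data | jar C) = (1/6)(1/6)(1/6) = 0.0046296.
The prior-weighted likelihoods are 1/3 · 0.2963 = 0.098765, 1/3 · 0.75131 = 0.25044, 1/3 · 0.0046296 = 0.0015432; summing to 0.35075.
So P(jar A | data) = (0.098765) / (0.35075) = 0.28159.

0.2816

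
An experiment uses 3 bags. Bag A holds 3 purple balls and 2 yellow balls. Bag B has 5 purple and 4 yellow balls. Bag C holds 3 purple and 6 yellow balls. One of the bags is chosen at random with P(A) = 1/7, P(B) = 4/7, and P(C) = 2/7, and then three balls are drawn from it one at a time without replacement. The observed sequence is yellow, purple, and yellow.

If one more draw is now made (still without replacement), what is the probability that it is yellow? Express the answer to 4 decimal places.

0.4252

Compute the likelihood of the observed sequence for each case: P(data | bag A) = (2/5)(3/4)(1/3) = 1/10; P(data | bag B) = (4/9)(5/8)(3/7) = 5/42; P(data | bag C) = (6/9)(3/8)(5/7) = 5/28.
The prior-weighted likelihoods are 1/7 · 1/10 = 1/70, 4/7 · 5/42 = 10/147, 2/7 · 5/28 = 5/98; with total 2/15.
Dividing through by the total gives posterior P(bag A | data) = 3/28, P(bag B | data) = 25/49, P(bag C | data) = 75/196.
So P(yellow next | data) = Σ P(yellow next | H) P(H | data) = (0)(3/28) + (1/3)(25/49) + (2/3)(75/196) = 125/294.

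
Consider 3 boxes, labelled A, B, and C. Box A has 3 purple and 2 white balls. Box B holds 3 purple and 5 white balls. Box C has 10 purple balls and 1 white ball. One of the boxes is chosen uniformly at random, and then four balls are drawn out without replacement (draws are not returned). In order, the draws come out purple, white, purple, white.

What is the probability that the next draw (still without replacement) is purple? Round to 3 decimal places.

0.688

The likelihood of the observed sequence under each hypothesis: P(data | box A) = (3/5)(2/4)(2/3)(1/2) = 1/10; P(data | box B) = (3/8)(5/7)(2/6)(4/5) = 1/14; P(data | box C) = (10/11)(1/10)(9/9)(0/8) = 0.
Multiplying each by its prior: 1/3 · 1/10 = 1/30, 1/3 · 1/14 = 1/42, 1/3 · 0 = 0; these sum to 2/35.
The posterior is then P(box A | data) = 7/12, P(box B | data) = 5/12, P(box C | data) = 0.
So P(purple next | data) = Σ P(purple next | H) P(H | data) = (1)(7/12) + (1/4)(5/12) = 11/16.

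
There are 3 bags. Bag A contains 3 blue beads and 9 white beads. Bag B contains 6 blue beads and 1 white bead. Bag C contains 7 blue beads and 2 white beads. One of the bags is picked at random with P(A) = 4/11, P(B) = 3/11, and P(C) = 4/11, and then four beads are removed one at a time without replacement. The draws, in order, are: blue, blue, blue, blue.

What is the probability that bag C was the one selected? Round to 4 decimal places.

0.4636

For each hypothesis, P(data | H) works out to: P(data | bag A) = (3/12)(2/11)(1/10)(0/9) = 0; P(data | bag B) = (6/7)(5/6)(4/5)(3/4) = 3/7; P(data | bag C) = (7/9)(6/8)(5/7)(4/6) = 5/18.
Weighting by the prior gives 4/11 · 0 = 0, 3/11 · 3/7 = 9/77, 4/11 · 5/18 = 10/99; with total 151/693.
Hence P(bag C | data) = (10/99) / (151/693) = 70/151.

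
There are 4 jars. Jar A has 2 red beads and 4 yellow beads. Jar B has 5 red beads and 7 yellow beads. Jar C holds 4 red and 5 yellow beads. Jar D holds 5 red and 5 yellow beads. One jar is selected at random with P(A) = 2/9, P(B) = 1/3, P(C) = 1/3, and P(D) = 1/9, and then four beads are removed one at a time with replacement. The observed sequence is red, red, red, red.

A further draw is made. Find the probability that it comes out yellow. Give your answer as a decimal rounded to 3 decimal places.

The likelihood of the observed sequence under each hypothesis: P(data | jar A) = (2/6)(2/6)(2/6)(2/6) = 0.012346; P(data | jar B) = (5/12)(5/12)(5/12)(5/12) = 0.030141; P(data | jar C) = (4/9)(4/9)(4/9)(4/9) = 0.039018; P(data | jar D) = (5/10)(5/10)(5/10)(5/10) = 0.0625.
The prior-weighted likelihoods are 2/9 · 0.012346 = 0.0027435, 1/3 · 0.030141 = 0.010047, 1/3 · 0.039018 = 0.013006, 1/9 · 0.0625 = 0.0069444; summing to 0.032741.
The posterior is then P(jar A | data) = 0.083793, P(jar B | data) = 0.30686, P(jar C | data) = 0.39724, P(jar D | data) = 0.2121.
So P(yellow next | data) = Σ P(yellow next | H) P(H | data) = (2/3)(0.083793) + (7/12)(0.30686) + (5/9)(0.39724) + (1/2)(0.2121) = 0.56161.

0.562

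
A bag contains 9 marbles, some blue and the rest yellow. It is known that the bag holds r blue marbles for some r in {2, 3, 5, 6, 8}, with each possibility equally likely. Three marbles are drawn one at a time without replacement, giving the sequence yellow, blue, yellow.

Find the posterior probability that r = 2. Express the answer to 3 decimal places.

For each hypothesis, P(data | H) works out to: P(data | r = 2) = (7/9)(2/8)(6/7) = 1/6; P(data | r = 3) = (6/9)(3/8)(5/7) = 5/28; P(data | r = 5) = (4/9)(5/8)(3/7) = 5/42; P(data | r = 6) = (3/9)(6/8)(2/7) = 1/14; P(data | r = 8) = (1/9)(8/8)(0/7) = 0.
Weighting by the prior gives 1/5 · 1/6 = 1/30, 1/5 · 5/28 = 1/28, 1/5 · 5/42 = 1/42, 1/5 · 1/14 = 1/70, 1/5 · 0 = 0; summing to 3/28.
Therefore the posterior P(r = 2 | data) = (1/30) / (3/28) = 14/45.

0.311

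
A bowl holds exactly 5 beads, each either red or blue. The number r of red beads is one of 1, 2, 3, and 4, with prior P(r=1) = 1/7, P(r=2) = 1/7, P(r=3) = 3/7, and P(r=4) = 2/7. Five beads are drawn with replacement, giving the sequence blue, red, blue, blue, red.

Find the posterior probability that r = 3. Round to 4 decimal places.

0.5143

The likelihood of the observed sequence under each hypothesis: P(data | r = 1) = (4/5)(1/5)(4/5)(4/5)(1/5) = 0.02048; P(data | r = 2) = (3/5)(2/5)(3/5)(3/5)(2/5) = 0.03456; P(data | r = 3) = (2/5)(3/5)(2/5)(2/5)(3/5) = 0.02304; P(data | r = 4) = (1/5)(4/5)(1/5)(1/5)(4/5) = 0.00512.
Multiplying each by its prior: 1/7 · 0.02048 = 0.0029257, 1/7 · 0.03456 = 0.0049371, 3/7 · 0.02304 = 0.0098743, 2/7 · 0.00512 = 0.0014629; summing to 0.0192.
Hence P(r = 3 | data) = (0.0098743) / (0.0192) = 0.51429.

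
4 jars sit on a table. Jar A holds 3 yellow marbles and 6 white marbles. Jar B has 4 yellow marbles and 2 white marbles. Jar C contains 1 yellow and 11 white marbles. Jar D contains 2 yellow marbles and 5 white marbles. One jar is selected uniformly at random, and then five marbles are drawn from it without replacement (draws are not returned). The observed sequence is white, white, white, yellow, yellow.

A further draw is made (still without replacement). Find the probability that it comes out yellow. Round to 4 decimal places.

0.1250

For each hypothesis, P(data | H) works out to: P(data | jar A) = (6/9)(5/8)(4/7)(3/6)(2/5) = 1/21; P(data | jar B) = (2/6)(1/5)(0/4) = 0; P(data | jar C) = (11/12)(10/11)(9/10)(1/9)(0/8) = 0; P(data | jar D) = (5/7)(4/6)(3/5)(2/4)(1/3) = 1/21.
Weighting by the prior gives 1/4 · 1/21 = 1/84, 1/4 · 0 = 0, 1/4 · 0 = 0, 1/4 · 1/21 = 1/84; these sum to 1/42.
The posterior is then P(jar A | data) = 1/2, P(jar B | data) = 0, P(jar C | data) = 0, P(jar D | data) = 1/2.
The predictive probability is P(yellow next | data) = (1/4)(1/2) + (0)(1/2) = 1/8.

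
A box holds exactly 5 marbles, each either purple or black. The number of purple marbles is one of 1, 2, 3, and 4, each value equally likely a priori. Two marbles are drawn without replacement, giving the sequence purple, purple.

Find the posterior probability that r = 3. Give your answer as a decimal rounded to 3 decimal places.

For each hypothesis, P(data | H) works out to: P(data | r = 1) = (1/5)(0/4) = 0; P(data | r = 2) = (2/5)(1/4) = 1/10; P(data | r = 3) = (3/5)(2/4) = 3/10; P(data | r = 4) = (4/5)(3/4) = 3/5.
Weighting by the prior gives 1/4 · 0 = 0, 1/4 · 1/10 = 1/40, 1/4 · 3/10 = 3/40, 1/4 · 3/5 = 3/20; summing to 1/4.
By Bayes' rule, P(r = 3 | data) = (3/40) / (1/4) = 3/10.

0.300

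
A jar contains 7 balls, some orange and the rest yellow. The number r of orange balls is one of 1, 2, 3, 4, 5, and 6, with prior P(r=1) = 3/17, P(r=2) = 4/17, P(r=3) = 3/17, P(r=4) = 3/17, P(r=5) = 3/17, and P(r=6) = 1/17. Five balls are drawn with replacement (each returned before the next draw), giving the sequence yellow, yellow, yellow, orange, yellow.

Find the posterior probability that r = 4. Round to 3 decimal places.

Under each hypothesis, the probability of the observed sequence is: P(data | r = 1) = (6/7)(6/7)(6/7)(1/7)(6/7) = 0.077111; P(data | r = 2) = (5/7)(5/7)(5/7)(2/7)(5/7) = 0.074374; P(data | r = 3) = (4/7)(4/7)(4/7)(3/7)(4/7) = 0.045695; P(data | r = 4) = (3/7)(3/7)(3/7)(4/7)(3/7) = 0.019278; P(data | r = 5) = (2/7)(2/7)(2/7)(5/7)(2/7) = 0.0047599; P(data | r = 6) = (1/7)(1/7)(1/7)(6/7)(1/7) = 0.00035699.
Weighting by the prior gives 3/17 · 0.077111 = 0.013608, 4/17 · 0.074374 = 0.0175, 3/17 · 0.045695 = 0.0080639, 3/17 · 0.019278 = 0.0034019, 3/17 · 0.0047599 = 0.00083999, 1/17 · 0.00035699 = 2.1e-05; with total 0.043434.
By Bayes' rule, P(r = 4 | data) = (0.0034019) / (0.043434) = 0.078324.

0.078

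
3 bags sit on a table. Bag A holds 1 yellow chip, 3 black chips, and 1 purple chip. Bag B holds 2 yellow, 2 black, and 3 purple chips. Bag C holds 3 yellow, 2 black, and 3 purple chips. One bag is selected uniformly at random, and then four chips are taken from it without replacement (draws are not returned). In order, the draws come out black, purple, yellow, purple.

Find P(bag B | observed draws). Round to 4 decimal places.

The likelihood of the observed sequence under each hypothesis: P(data | bag A) = (3/5)(1/4)(1/3)(0/2) = 0; P(data | bag B) = (2/7)(3/6)(2/5)(2/4) = 1/35; P(data | bag C) = (2/8)(3/7)(3/6)(2/5) = 3/140.
Weighting by the prior gives 1/3 · 0 = 0, 1/3 · 1/35 = 1/105, 1/3 · 3/140 = 1/140; summing to 1/60.
So P(bag B | data) = (1/105) / (1/60) = 4/7.

0.5714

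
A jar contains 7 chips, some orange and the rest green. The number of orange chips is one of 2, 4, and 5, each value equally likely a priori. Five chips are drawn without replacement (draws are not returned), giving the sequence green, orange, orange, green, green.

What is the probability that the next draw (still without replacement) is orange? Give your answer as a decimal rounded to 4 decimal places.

The likelihood of the observed sequence under each hypothesis: P(data | r = 2) = (5/7)(2/6)(1/5)(4/4)(3/3) = 1/21; P(data | r = 4) = (3/7)(4/6)(3/5)(2/4)(1/3) = 1/35; P(data | r = 5) = (2/7)(5/6)(4/5)(1/4)(0/3) = 0.
Weighting by the prior gives 1/3 · 1/21 = 1/63, 1/3 · 1/35 = 1/105, 1/3 · 0 = 0; with total 8/315.
Normalising, the posterior is P(r = 2 | data) = 5/8, P(r = 4 | data) = 3/8, P(r = 5 | data) = 0.
The predictive probability is P(orange next | data) = (0)(5/8) + (1)(3/8) = 3/8.

0.3750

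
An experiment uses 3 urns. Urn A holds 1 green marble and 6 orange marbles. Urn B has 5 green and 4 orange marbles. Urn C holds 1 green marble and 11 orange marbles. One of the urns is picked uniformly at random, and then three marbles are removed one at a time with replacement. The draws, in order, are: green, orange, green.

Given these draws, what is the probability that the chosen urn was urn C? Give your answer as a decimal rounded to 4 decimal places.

For each hypothesis, P(data | H) works out to: P(data | urn A) = (1/7)(6/7)(1/7) = 0.017493; P(data | urn B) = (5/9)(4/9)(5/9) = 0.13717; P(data | urn C) = (1/12)(11/12)(1/12) = 0.0063657.
Weighting by the prior gives 1/3 · 0.017493 = 0.0058309, 1/3 · 0.13717 = 0.045725, 1/3 · 0.0063657 = 0.0021219; these sum to 0.053678.
Hence P(urn C | data) = (0.0021219) / (0.053678) = 0.039531.

0.0395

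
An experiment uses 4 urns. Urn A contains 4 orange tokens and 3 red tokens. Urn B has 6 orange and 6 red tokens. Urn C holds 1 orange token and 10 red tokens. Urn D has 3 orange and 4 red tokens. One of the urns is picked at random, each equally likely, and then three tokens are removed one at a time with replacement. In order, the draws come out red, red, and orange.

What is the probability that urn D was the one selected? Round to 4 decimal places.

0.3145

For each hypothesis, P(data | H) works out to: P(data | urn A) = (3/7)(3/7)(4/7) = 0.10496; P(data | urn B) = (6/12)(6/12)(6/12) = 0.125; P(data | urn C) = (10/11)(10/11)(1/11) = 0.075131; P(data | urn D) = (4/7)(4/7)(3/7) = 0.13994.
The prior-weighted likelihoods are 1/4 · 0.10496 = 0.026239, 1/4 · 0.125 = 0.03125, 1/4 · 0.075131 = 0.018783, 1/4 · 0.13994 = 0.034985; with total 0.11126.
Hence P(urn D | data) = (0.034985) / (0.11126) = 0.31445.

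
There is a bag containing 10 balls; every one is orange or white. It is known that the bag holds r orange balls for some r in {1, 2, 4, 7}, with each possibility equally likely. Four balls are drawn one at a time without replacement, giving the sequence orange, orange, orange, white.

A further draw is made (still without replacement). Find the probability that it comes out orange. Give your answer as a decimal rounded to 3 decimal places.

0.574

For each hypothesis, P(data | H) works out to: P(data | r = 1) = (1/10)(0/9) = 0; P(data | r = 2) = (2/10)(1/9)(0/8) = 0; P(data | r = 4) = (4/10)(3/9)(2/8)(6/7) = 0.028571; P(data | r = 7) = (7/10)(6/9)(5/8)(3/7) = 0.125.
The prior-weighted likelihoods are 1/4 · 0 = 0, 1/4 · 0 = 0, 1/4 · 0.028571 = 0.0071429, 1/4 · 0.125 = 0.03125; with total 0.038393.
The posterior is then P(r = 1 | data) = 0, P(r = 2 | data) = 0, P(r = 4 | data) = 0.18605, P(r = 7 | data) = 0.81395.
The predictive probability is P(orange next | data) = (1/6)(0.18605) + (2/3)(0.81395) = 0.57364.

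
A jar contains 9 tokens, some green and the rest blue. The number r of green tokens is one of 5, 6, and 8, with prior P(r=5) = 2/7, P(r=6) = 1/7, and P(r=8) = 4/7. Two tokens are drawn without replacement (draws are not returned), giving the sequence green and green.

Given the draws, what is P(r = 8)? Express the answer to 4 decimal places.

Under each hypothesis, the probability of the observed sequence is: P(data | r = 5) = (5/9)(4/8) = 5/18; P(data | r = 6) = (6/9)(5/8) = 5/12; P(data | r = 8) = (8/9)(7/8) = 7/9.
Weighting by the prior gives 2/7 · 5/18 = 5/63, 1/7 · 5/12 = 5/84, 4/7 · 7/9 = 4/9; these sum to 7/12.
By Bayes' rule, P(r = 8 | data) = (4/9) / (7/12) = 16/21.

0.7619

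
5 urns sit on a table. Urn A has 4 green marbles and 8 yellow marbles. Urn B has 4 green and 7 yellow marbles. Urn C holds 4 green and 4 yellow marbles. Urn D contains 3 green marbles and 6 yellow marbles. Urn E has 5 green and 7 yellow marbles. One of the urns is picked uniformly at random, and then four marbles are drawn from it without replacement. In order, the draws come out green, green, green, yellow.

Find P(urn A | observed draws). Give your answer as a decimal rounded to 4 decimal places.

For each hypothesis, P(data | H) works out to: P(data | urn A) = (4/12)(3/11)(2/10)(8/9) = 0.016162; P(data | urn B) = (4/11)(3/10)(2/9)(7/8) = 0.021212; P(data | urn C) = (4/8)(3/7)(2/6)(4/5) = 0.057143; P(data | urn D) = (3/9)(2/8)(1/7)(6/6) = 0.011905; P(data | urn E) = (5/12)(4/11)(3/10)(7/9) = 0.035354.
Multiplying each by its prior: 1/5 · 0.016162 = 0.0032323, 1/5 · 0.021212 = 0.0042424, 1/5 · 0.057143 = 0.011429, 1/5 · 0.011905 = 0.002381, 1/5 · 0.035354 = 0.0070707; summing to 0.028355.
Therefore the posterior P(urn A | data) = (0.0032323) / (0.028355) = 0.11399.

0.1140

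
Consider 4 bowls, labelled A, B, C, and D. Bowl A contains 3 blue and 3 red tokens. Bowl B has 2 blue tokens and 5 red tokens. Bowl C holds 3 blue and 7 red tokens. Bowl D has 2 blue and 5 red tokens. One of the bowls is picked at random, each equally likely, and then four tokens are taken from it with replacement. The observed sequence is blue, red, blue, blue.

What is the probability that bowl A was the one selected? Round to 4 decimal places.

0.5448

Compute the likelihood of the observed sequence for each case: P(data | bowl A) = (3/6)(3/6)(3/6)(3/6) = 0.0625; P(data | bowl B) = (2/7)(5/7)(2/7)(2/7) = 0.01666; P(data | bowl C) = (3/10)(7/10)(3/10)(3/10) = 0.0189; P(data | bowl D) = (2/7)(5/7)(2/7)(2/7) = 0.01666.
Weighting by the prior gives 1/4 · 0.0625 = 0.015625, 1/4 · 0.01666 = 0.0041649, 1/4 · 0.0189 = 0.004725, 1/4 · 0.01666 = 0.0041649; these sum to 0.02868.
By Bayes' rule, P(bowl A | data) = (0.015625) / (0.02868) = 0.54481.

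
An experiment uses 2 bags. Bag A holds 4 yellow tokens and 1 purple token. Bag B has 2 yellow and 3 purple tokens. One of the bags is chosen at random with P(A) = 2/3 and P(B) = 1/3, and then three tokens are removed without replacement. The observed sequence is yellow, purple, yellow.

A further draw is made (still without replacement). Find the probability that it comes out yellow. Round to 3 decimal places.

0.800

Under each hypothesis, the probability of the observed sequence is: P(data | bag A) = (4/5)(1/4)(3/3) = 1/5; P(data | bag B) = (2/5)(3/4)(1/3) = 1/10.
The prior-weighted likelihoods are 2/3 · 1/5 = 2/15, 1/3 · 1/10 = 1/30; summing to 1/6.
Dividing through by the total gives posterior P(bag A | data) = 4/5, P(bag B | data) = 1/5.
So P(yellow next | data) = Σ P(yellow next | H) P(H | data) = (1)(4/5) + (0)(1/5) = 4/5.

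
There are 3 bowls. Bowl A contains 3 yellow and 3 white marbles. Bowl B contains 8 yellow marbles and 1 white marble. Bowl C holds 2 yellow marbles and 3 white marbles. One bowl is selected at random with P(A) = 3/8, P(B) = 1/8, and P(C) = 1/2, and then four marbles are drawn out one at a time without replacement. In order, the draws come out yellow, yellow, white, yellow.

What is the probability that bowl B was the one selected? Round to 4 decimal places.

0.4255

For each hypothesis, P(data | H) works out to: P(data | bowl A) = (3/6)(2/5)(3/4)(1/3) = 0.05; P(data | bowl B) = (8/9)(7/8)(1/7)(6/6) = 0.11111; P(data | bowl C) = (2/5)(1/4)(3/3)(0/2) = 0.
Multiplying each by its prior: 3/8 · 0.05 = 0.01875, 1/8 · 0.11111 = 0.013889, 1/2 · 0 = 0; with total 0.032639.
By Bayes' rule, P(bowl B | data) = (0.013889) / (0.032639) = 0.42553.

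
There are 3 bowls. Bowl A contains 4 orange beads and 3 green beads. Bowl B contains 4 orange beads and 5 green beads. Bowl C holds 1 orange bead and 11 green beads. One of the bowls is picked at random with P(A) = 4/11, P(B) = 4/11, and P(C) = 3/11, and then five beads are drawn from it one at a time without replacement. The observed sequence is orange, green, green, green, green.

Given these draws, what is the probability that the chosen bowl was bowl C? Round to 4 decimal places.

0.6632

Compute the likelihood of the observed sequence for each case: P(data | bowl A) = (4/7)(3/6)(2/5)(1/4)(0/3) = 0; P(data | bowl B) = (4/9)(5/8)(4/7)(3/6)(2/5) = 0.031746; P(data | bowl C) = (1/12)(11/11)(10/10)(9/9)(8/8) = 0.083333.
Weighting by the prior gives 4/11 · 0 = 0, 4/11 · 0.031746 = 0.011544, 3/11 · 0.083333 = 0.022727; summing to 0.034271.
So P(bowl C | data) = (0.022727) / (0.034271) = 0.66316.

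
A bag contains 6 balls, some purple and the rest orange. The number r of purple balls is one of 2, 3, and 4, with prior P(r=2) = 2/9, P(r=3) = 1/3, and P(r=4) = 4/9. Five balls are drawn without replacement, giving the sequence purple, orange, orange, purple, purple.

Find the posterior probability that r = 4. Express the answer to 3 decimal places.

0.640

Compute the likelihood of the observed sequence for each case: P(data | r = 2) = (2/6)(4/5)(3/4)(1/3)(0/2) = 0; P(data | r = 3) = (3/6)(3/5)(2/4)(2/3)(1/2) = 1/20; P(data | r = 4) = (4/6)(2/5)(1/4)(3/3)(2/2) = 1/15.
Multiplying each by its prior: 2/9 · 0 = 0, 1/3 · 1/20 = 1/60, 4/9 · 1/15 = 4/135; these sum to 5/108.
By Bayes' rule, P(r = 4 | data) = (4/135) / (5/108) = 16/25.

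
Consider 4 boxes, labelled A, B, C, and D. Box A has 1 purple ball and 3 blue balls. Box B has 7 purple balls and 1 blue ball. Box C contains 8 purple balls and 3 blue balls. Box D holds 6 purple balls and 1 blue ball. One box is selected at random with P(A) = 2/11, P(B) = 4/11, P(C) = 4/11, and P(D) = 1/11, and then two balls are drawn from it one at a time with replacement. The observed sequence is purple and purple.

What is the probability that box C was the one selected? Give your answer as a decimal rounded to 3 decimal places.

Compute the likelihood of the observed sequence for each case: P(data | box A) = (1/4)(1/4) = 0.0625; P(data | box B) = (7/8)(7/8) = 0.76562; P(data | box C) = (8/11)(8/11) = 0.52893; P(data | box D) = (6/7)(6/7) = 0.73469.
Multiplying each by its prior: 2/11 · 0.0625 = 0.011364, 4/11 · 0.76562 = 0.27841, 4/11 · 0.52893 = 0.19234, 1/11 · 0.73469 = 0.06679; summing to 0.5489.
By Bayes' rule, P(box C | data) = (0.19234) / (0.5489) = 0.3504.

0.350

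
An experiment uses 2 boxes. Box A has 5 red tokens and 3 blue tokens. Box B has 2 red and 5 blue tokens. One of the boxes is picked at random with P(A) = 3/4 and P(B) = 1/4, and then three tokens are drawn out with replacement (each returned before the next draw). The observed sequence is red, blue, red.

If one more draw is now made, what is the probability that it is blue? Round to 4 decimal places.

0.4147

The likelihood of the observed sequence under each hypothesis: P(data | box A) = (5/8)(3/8)(5/8) = 0.14648; P(data | box B) = (2/7)(5/7)(2/7) = 0.058309.
Weighting by the prior gives 3/4 · 0.14648 = 0.10986, 1/4 · 0.058309 = 0.014577; with total 0.12444.
The posterior is then P(box A | data) = 0.88286, P(box B | data) = 0.11714.
Averaging over the posterior, P(blue next | data) = (3/8)(0.88286) + (5/7)(0.11714) = 0.41474.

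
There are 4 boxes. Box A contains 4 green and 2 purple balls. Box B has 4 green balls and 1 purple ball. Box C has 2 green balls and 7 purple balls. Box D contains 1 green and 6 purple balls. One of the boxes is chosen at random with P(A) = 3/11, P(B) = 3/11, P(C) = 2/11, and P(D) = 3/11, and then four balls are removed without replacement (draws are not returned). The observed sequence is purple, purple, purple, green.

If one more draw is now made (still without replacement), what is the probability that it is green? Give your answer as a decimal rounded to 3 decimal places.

0.079

Under each hypothesis, the probability of the observed sequence is: P(data | box A) = (2/6)(1/5)(0/4) = 0; P(data | box B) = (1/5)(0/4) = 0; P(data | box C) = (7/9)(6/8)(5/7)(2/6) = 0.13889; P(data | box D) = (6/7)(5/6)(4/5)(1/4) = 0.14286.
Multiplying each by its prior: 3/11 · 0 = 0, 3/11 · 0 = 0, 2/11 · 0.13889 = 0.025253, 3/11 · 0.14286 = 0.038961; these sum to 0.064214.
Dividing through by the total gives posterior P(box A | data) = 0, P(box B | data) = 0, P(box C | data) = 0.39326, P(box D | data) = 0.60674.
Averaging over the posterior, P(green next | data) = (1/5)(0.39326) + (0)(0.60674) = 0.078652.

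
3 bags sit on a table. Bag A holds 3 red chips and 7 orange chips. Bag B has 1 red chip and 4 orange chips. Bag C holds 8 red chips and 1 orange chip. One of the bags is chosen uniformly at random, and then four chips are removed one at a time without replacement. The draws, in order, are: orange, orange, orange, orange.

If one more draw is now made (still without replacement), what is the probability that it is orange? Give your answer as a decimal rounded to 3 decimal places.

0.227

Under each hypothesis, the probability of the observed sequence is: P(data | bag A) = (7/10)(6/9)(5/8)(4/7) = 1/6; P(data | bag B) = (4/5)(3/4)(2/3)(1/2) = 1/5; P(data | bag C) = (1/9)(0/8) = 0.
The prior-weighted likelihoods are 1/3 · 1/6 = 1/18, 1/3 · 1/5 = 1/15, 1/3 · 0 = 0; these sum to 11/90.
The posterior is then P(bag A | data) = 5/11, P(bag B | data) = 6/11, P(bag C | data) = 0.
Averaging over the posterior, P(orange next | data) = (1/2)(5/11) + (0)(6/11) = 5/22.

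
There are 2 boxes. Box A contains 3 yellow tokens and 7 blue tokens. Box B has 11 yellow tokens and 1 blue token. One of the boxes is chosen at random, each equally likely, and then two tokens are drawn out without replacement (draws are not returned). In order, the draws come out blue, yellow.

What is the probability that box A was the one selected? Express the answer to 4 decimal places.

For each hypothesis, P(data | H) works out to: P(data | box A) = (7/10)(3/9) = 7/30; P(data | box B) = (1/12)(11/11) = 1/12.
Weighting by the prior gives 1/2 · 7/30 = 7/60, 1/2 · 1/12 = 1/24; summing to 19/120.
So P(box A | data) = (7/60) / (19/120) = 14/19.

0.7368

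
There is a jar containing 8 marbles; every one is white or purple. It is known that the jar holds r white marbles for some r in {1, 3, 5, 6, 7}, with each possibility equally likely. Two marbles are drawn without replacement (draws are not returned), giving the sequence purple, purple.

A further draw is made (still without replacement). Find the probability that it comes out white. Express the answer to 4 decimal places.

Under each hypothesis, the probability of the observed sequence is: P(data | r = 1) = (7/8)(6/7) = 3/4; P(data | r = 3) = (5/8)(4/7) = 5/14; P(data | r = 5) = (3/8)(2/7) = 3/28; P(data | r = 6) = (2/8)(1/7) = 1/28; P(data | r = 7) = (1/8)(0/7) = 0.
Weighting by the prior gives 1/5 · 3/4 = 3/20, 1/5 · 5/14 = 1/14, 1/5 · 3/28 = 3/140, 1/5 · 1/28 = 1/140, 1/5 · 0 = 0; these sum to 1/4.
The posterior is then P(r = 1 | data) = 3/5, P(r = 3 | data) = 2/7, P(r = 5 | data) = 3/35, P(r = 6 | data) = 1/35, P(r = 7 | data) = 0.
Averaging over the posterior, P(white next | data) = (1/6)(3/5) + (1/2)(2/7) + (5/6)(3/35) + (1)(1/35) = 12/35.

0.3429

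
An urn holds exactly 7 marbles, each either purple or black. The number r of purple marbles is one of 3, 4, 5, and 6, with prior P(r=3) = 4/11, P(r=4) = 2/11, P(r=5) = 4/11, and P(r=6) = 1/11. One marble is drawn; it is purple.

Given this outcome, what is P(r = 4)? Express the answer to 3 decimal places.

The likelihood of this draw under each hypothesis: P(data | r = 3) = (3/7) = 3/7; P(data | r = 4) = (4/7) = 4/7; P(data | r = 5) = (5/7) = 5/7; P(data | r = 6) = (6/7) = 6/7.
The prior-weighted likelihoods are 4/11 · 3/7 = 12/77, 2/11 · 4/7 = 8/77, 4/11 · 5/7 = 20/77, 1/11 · 6/7 = 6/77; these sum to 46/77.
So P(r = 4 | data) = (8/77) / (46/77) = 4/23.

0.174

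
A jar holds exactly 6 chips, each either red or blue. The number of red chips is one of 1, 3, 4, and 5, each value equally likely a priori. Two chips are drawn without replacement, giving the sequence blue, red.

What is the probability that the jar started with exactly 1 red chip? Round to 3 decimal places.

The likelihood of the observed sequence under each hypothesis: P(data | r = 1) = (5/6)(1/5) = 1/6; P(data | r = 3) = (3/6)(3/5) = 3/10; P(data | r = 4) = (2/6)(4/5) = 4/15; P(data | r = 5) = (1/6)(5/5) = 1/6.
Multiplying each by its prior: 1/4 · 1/6 = 1/24, 1/4 · 3/10 = 3/40, 1/4 · 4/15 = 1/15, 1/4 · 1/6 = 1/24; these sum to 9/40.
By Bayes' rule, P(r = 1 | data) = (1/24) / (9/40) = 5/27.

0.185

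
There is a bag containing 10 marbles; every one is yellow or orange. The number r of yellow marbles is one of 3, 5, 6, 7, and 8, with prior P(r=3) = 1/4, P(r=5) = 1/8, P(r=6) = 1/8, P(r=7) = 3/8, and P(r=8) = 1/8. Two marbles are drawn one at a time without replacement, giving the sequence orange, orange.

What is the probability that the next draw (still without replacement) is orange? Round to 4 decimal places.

0.4798

For each hypothesis, P(data | H) works out to: P(data | r = 3) = (7/10)(6/9) = 7/15; P(data | r = 5) = (5/10)(4/9) = 2/9; P(data | r = 6) = (4/10)(3/9) = 2/15; P(data | r = 7) = (3/10)(2/9) = 1/15; P(data | r = 8) = (2/10)(1/9) = 1/45.
Multiplying each by its prior: 1/4 · 7/15 = 7/60, 1/8 · 2/9 = 1/36, 1/8 · 2/15 = 1/60, 3/8 · 1/15 = 1/40, 1/8 · 1/45 = 1/360; summing to 17/90.
The posterior is then P(r = 3 | data) = 21/34, P(r = 5 | data) = 5/34, P(r = 6 | data) = 3/34, P(r = 7 | data) = 9/68, P(r = 8 | data) = 1/68.
So P(orange next | data) = Σ P(orange next | H) P(H | data) = (5/8)(21/34) + (3/8)(5/34) + (1/4)(3/34) + (1/8)(9/68) + (0)(1/68) = 261/544.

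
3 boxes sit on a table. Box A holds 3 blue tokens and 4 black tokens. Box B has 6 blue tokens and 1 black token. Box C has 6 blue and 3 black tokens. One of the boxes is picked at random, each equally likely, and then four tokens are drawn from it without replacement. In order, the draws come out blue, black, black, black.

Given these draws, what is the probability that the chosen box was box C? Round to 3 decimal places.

0.122

For each hypothesis, P(data | H) works out to: P(data | box A) = (3/7)(4/6)(3/5)(2/4) = 0.085714; P(data | box B) = (6/7)(1/6)(0/5) = 0; P(data | box C) = (6/9)(3/8)(2/7)(1/6) = 0.011905.
Multiplying each by its prior: 1/3 · 0.085714 = 0.028571, 1/3 · 0 = 0, 1/3 · 0.011905 = 0.0039683; with total 0.03254.
Hence P(box C | data) = (0.0039683) / (0.03254) = 0.12195.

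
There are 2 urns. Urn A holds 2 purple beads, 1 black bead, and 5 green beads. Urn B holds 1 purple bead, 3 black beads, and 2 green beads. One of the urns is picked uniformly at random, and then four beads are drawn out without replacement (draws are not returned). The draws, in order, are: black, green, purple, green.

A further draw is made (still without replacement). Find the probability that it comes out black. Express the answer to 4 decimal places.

0.4118

The likelihood of the observed sequence under each hypothesis: P(data | urn A) = (1/8)(5/7)(2/6)(4/5) = 1/42; P(data | urn B) = (3/6)(2/5)(1/4)(1/3) = 1/60.
The prior-weighted likelihoods are 1/2 · 1/42 = 1/84, 1/2 · 1/60 = 1/120; these sum to 17/840.
The posterior is then P(urn A | data) = 10/17, P(urn B | data) = 7/17.
So P(black next | data) = Σ P(black next | H) P(H | data) = (0)(10/17) + (1)(7/17) = 7/17.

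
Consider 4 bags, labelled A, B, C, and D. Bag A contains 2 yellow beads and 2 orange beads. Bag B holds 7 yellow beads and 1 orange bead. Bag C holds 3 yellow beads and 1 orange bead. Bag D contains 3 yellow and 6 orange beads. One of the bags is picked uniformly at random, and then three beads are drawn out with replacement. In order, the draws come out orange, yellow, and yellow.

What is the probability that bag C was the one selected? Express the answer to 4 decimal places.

Under each hypothesis, the probability of the observed sequence is: P(data | bag A) = (2/4)(2/4)(2/4) = 0.125; P(data | bag B) = (1/8)(7/8)(7/8) = 0.095703; P(data | bag C) = (1/4)(3/4)(3/4) = 0.14062; P(data | bag D) = (6/9)(3/9)(3/9) = 0.074074.
The prior-weighted likelihoods are 1/4 · 0.125 = 0.03125, 1/4 · 0.095703 = 0.023926, 1/4 · 0.14062 = 0.035156, 1/4 · 0.074074 = 0.018519; summing to 0.10885.
By Bayes' rule, P(bag C | data) = (0.035156) / (0.10885) = 0.32298.

0.3230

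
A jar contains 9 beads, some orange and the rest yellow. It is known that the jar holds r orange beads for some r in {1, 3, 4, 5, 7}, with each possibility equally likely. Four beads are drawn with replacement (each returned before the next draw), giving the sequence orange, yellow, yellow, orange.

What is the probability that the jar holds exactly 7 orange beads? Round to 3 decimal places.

0.142

The likelihood of the observed sequence under each hypothesis: P(data | r = 1) = (1/9)(8/9)(8/9)(1/9) = 0.0097546; P(data | r = 3) = (3/9)(6/9)(6/9)(3/9) = 0.049383; P(data | r = 4) = (4/9)(5/9)(5/9)(4/9) = 0.060966; P(data | r = 5) = (5/9)(4/9)(4/9)(5/9) = 0.060966; P(data | r = 7) = (7/9)(2/9)(2/9)(7/9) = 0.029873.
Multiplying each by its prior: 1/5 · 0.0097546 = 0.0019509, 1/5 · 0.049383 = 0.0098765, 1/5 · 0.060966 = 0.012193, 1/5 · 0.060966 = 0.012193, 1/5 · 0.029873 = 0.0059747; with total 0.042189.
Therefore the posterior P(r = 7 | data) = (0.0059747) / (0.042189) = 0.14162.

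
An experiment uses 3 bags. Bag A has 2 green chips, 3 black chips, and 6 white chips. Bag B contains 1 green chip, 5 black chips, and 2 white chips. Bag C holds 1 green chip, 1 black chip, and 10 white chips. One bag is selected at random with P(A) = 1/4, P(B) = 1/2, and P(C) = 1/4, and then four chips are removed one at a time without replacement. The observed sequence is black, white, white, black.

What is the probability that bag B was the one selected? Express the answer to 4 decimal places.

Under each hypothesis, the probability of the observed sequence is: P(data | bag A) = (3/11)(6/10)(5/9)(2/8) = 0.022727; P(data | bag B) = (5/8)(2/7)(1/6)(4/5) = 0.02381; P(data | bag C) = (1/12)(10/11)(9/10)(0/9) = 0.
The prior-weighted likelihoods are 1/4 · 0.022727 = 0.0056818, 1/2 · 0.02381 = 0.011905, 1/4 · 0 = 0; summing to 0.017587.
Therefore the posterior P(bag B | data) = (0.011905) / (0.017587) = 0.67692.

0.6769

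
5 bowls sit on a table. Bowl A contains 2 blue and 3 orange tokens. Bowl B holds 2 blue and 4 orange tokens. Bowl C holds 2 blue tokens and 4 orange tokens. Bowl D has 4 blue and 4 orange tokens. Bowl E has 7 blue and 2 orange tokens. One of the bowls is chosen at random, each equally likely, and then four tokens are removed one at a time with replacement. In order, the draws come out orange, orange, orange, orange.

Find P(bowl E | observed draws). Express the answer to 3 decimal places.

For each hypothesis, P(data | H) works out to: P(data | bowl A) = (3/5)(3/5)(3/5)(3/5) = 0.1296; P(data | bowl B) = (4/6)(4/6)(4/6)(4/6) = 0.19753; P(data | bowl C) = (4/6)(4/6)(4/6)(4/6) = 0.19753; P(data | bowl D) = (4/8)(4/8)(4/8)(4/8) = 0.0625; P(data | bowl E) = (2/9)(2/9)(2/9)(2/9) = 0.0024387.
Weighting by the prior gives 1/5 · 0.1296 = 0.02592, 1/5 · 0.19753 = 0.039506, 1/5 · 0.19753 = 0.039506, 1/5 · 0.0625 = 0.0125, 1/5 · 0.0024387 = 0.00048773; these sum to 0.11792.
Therefore the posterior P(bowl E | data) = (0.00048773) / (0.11792) = 0.0041361.

0.004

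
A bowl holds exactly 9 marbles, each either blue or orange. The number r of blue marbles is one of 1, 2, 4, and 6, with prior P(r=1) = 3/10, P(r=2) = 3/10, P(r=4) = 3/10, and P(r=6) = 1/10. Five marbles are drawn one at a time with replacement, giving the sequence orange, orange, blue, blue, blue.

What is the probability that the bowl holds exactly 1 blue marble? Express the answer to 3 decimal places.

Under each hypothesis, the probability of the observed sequence is: P(data | r = 1) = (8/9)(8/9)(1/9)(1/9)(1/9) = 0.0010838; P(data | r = 2) = (7/9)(7/9)(2/9)(2/9)(2/9) = 0.0066386; P(data | r = 4) = (5/9)(5/9)(4/9)(4/9)(4/9) = 0.027096; P(data | r = 6) = (3/9)(3/9)(6/9)(6/9)(6/9) = 0.032922.
Multiplying each by its prior: 3/10 · 0.0010838 = 0.00032515, 3/10 · 0.0066386 = 0.0019916, 3/10 · 0.027096 = 0.0081288, 1/10 · 0.032922 = 0.0032922; these sum to 0.013738.
So P(r = 1 | data) = (0.00032515) / (0.013738) = 0.023669.

0.024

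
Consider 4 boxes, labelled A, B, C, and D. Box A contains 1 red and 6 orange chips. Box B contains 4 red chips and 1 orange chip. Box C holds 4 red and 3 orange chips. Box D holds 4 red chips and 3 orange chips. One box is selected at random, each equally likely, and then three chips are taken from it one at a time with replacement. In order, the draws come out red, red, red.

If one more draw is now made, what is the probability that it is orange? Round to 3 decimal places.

Compute the likelihood of the observed sequence for each case: P(data | box A) = (1/7)(1/7)(1/7) = 0.0029155; P(data | box B) = (4/5)(4/5)(4/5) = 0.512; P(data | box C) = (4/7)(4/7)(4/7) = 0.18659; P(data | box D) = (4/7)(4/7)(4/7) = 0.18659.
The prior-weighted likelihoods are 1/4 · 0.0029155 = 0.00072886, 1/4 · 0.512 = 0.128, 1/4 · 0.18659 = 0.046647, 1/4 · 0.18659 = 0.046647; summing to 0.22202.
Dividing through by the total gives posterior P(box A | data) = 0.0032828, P(box B | data) = 0.57652, P(box C | data) = 0.2101, P(box D | data) = 0.2101.
The predictive probability is P(orange next | data) = (6/7)(0.0032828) + (1/5)(0.57652) + (3/7)(0.2101) + (3/7)(0.2101) = 0.2982.

0.298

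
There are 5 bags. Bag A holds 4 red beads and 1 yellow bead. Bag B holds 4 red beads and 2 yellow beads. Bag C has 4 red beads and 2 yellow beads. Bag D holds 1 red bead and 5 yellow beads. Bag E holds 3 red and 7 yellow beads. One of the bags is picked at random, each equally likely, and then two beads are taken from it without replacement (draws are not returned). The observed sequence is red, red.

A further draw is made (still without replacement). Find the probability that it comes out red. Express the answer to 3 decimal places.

0.551

Compute the likelihood of the observed sequence for each case: P(data | bag A) = (4/5)(3/4) = 3/5; P(data | bag B) = (4/6)(3/5) = 2/5; P(data | bag C) = (4/6)(3/5) = 2/5; P(data | bag D) = (1/6)(0/5) = 0; P(data | bag E) = (3/10)(2/9) = 1/15.
Weighting by the prior gives 1/5 · 3/5 = 3/25, 1/5 · 2/5 = 2/25, 1/5 · 2/5 = 2/25, 1/5 · 0 = 0, 1/5 · 1/15 = 1/75; these sum to 22/75.
The posterior is then P(bag A | data) = 9/22, P(bag B | data) = 3/11, P(bag C | data) = 3/11, P(bag D | data) = 0, P(bag E | data) = 1/22.
Averaging over the posterior, P(red next | data) = (2/3)(9/22) + (1/2)(3/11) + (1/2)(3/11) + (1/8)(1/22) = 97/176.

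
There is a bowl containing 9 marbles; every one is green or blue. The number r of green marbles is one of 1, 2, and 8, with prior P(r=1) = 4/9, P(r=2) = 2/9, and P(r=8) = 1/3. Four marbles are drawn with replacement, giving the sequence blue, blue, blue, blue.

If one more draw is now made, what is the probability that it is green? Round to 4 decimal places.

0.1364

Compute the likelihood of the observed sequence for each case: P(data | r = 1) = (8/9)(8/9)(8/9)(8/9) = 0.6243; P(data | r = 2) = (7/9)(7/9)(7/9)(7/9) = 0.36595; P(data | r = 8) = (1/9)(1/9)(1/9)(1/9) = 0.00015242.
The prior-weighted likelihoods are 4/9 · 0.6243 = 0.27746, 2/9 · 0.36595 = 0.081322, 1/3 · 0.00015242 = 5.0805e-05; summing to 0.35884.
Normalising, the posterior is P(r = 1 | data) = 0.77323, P(r = 2 | data) = 0.22663, P(r = 8 | data) = 0.00014158.
The predictive probability is P(green next | data) = (1/9)(0.77323) + (2/9)(0.22663) + (8/9)(0.00014158) = 0.1364.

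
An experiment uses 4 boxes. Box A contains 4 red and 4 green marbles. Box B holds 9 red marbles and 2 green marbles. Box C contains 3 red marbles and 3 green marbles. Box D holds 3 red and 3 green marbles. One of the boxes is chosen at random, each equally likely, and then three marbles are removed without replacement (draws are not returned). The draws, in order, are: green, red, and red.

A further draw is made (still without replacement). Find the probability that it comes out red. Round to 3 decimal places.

For each hypothesis, P(data | H) works out to: P(data | box A) = (4/8)(4/7)(3/6) = 0.14286; P(data | box B) = (2/11)(9/10)(8/9) = 0.14545; P(data | box C) = (3/6)(3/5)(2/4) = 0.15; P(data | box D) = (3/6)(3/5)(2/4) = 0.15.
Multiplying each by its prior: 1/4 · 0.14286 = 0.035714, 1/4 · 0.14545 = 0.036364, 1/4 · 0.15 = 0.0375, 1/4 · 0.15 = 0.0375; summing to 0.14708.
Dividing through by the total gives posterior P(box A | data) = 0.24283, P(box B | data) = 0.24724, P(box C | data) = 0.25497, P(box D | data) = 0.25497.
Averaging over the posterior, P(red next | data) = (2/5)(0.24283) + (7/8)(0.24724) + (1/3)(0.25497) + (1/3)(0.25497) = 0.48344.

0.483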